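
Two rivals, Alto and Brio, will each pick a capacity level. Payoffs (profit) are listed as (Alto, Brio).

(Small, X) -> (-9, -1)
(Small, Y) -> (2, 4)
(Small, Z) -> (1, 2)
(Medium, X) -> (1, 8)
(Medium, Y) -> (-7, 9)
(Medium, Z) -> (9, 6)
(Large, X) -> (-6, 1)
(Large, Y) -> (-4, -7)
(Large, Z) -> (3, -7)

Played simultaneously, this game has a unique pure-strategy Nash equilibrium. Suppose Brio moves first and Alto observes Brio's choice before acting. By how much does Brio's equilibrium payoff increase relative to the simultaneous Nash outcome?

Solve by backward induction (Brio leads).
- X: Alto compares -9, 1, -6 and picks Medium; Brio would get 8.
- Y: Alto compares 2, -7, -4 and picks Small; Brio would get 4.
- Z: Alto compares 1, 9, 3 and picks Medium; Brio would get 6.
Brio's induced payoffs are 8, 4, 6, so Brio commits to X. Subgame-perfect outcome: (Medium, X) with payoffs (1, 8).
Now find the simultaneous Nash equilibrium.
Alto's best replies: X→Medium; Y→Small; Z→Medium.
Brio's best replies: Small→Y; Medium→Y; Large→X.
Only (Small, Y) has each player best-responding; Nash payoffs (2, 4).
Brio's commitment gain: 8 − 4 = 4.

4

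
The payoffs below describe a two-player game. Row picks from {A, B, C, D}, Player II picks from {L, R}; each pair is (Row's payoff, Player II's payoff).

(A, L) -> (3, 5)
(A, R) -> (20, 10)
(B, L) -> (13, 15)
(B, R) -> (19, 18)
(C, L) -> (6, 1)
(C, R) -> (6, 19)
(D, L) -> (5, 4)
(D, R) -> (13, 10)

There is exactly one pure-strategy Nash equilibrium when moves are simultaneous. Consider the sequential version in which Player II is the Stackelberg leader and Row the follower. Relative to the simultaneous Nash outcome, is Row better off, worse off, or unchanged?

worse off

Row best-responds to each possible Player II move:
- L: Row compares 3, 13, 6, 5 and picks B; Player II would get 15.
- R: Row compares 20, 19, 6, 13 and picks A; Player II would get 10.
Among 15, 10, the best is 15 at L. Subgame-perfect outcome: (B, L) with payoffs (13, 15).
Under simultaneous play:
Row's best replies: L→B; R→A.
Player II's best replies: A→R; B→R; C→R; D→R.
The unique mutual best reply is (A, R), giving (20, 10).
Row earns 13 sequentially versus 20 at the Nash outcome: worse off.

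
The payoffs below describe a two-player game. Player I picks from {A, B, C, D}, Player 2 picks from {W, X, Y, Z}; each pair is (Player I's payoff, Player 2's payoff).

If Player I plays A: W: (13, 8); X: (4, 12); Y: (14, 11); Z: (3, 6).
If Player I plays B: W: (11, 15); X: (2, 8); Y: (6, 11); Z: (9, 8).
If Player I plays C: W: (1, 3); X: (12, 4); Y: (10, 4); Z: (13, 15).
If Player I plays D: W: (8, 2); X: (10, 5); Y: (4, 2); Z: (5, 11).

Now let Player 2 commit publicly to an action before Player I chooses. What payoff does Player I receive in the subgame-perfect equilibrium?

13

Work backward from Player I's decision.
- W: BR = A, leader payoff 8.
- X: BR = C, leader payoff 4.
- Y: BR = A, leader payoff 11.
- Z: BR = C, leader payoff 15.
Maximizing over 8, 4, 11, 15, Player 2 chooses Z. Subgame-perfect outcome: (C, Z) with payoffs (13, 15).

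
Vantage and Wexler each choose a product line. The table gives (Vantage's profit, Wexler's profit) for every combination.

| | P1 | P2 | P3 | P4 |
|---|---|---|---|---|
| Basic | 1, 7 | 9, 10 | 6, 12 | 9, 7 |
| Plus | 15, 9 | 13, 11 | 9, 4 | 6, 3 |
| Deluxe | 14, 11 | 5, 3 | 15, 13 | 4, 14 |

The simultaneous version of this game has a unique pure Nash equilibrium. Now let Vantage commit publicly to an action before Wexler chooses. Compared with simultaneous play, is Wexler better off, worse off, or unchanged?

Work backward from Wexler's decision.
- Basic: Wexler compares 7, 10, 12, 7 and picks P3; Vantage would get 6.
- Plus: Wexler compares 9, 11, 4, 3 and picks P2; Vantage would get 13.
- Deluxe: Wexler compares 11, 3, 13, 14 and picks P4; Vantage would get 4.
Among 6, 13, 4, the best is 13 at Plus. Subgame-perfect outcome: (Plus, P2) with payoffs (13, 11).
Now find the simultaneous Nash equilibrium.
Vantage's best replies: P1→Plus; P2→Plus; P3→Deluxe; P4→Basic.
Wexler's best replies: Basic→P3; Plus→P2; Deluxe→P4.
The unique mutual best reply is (Plus, P2), giving (13, 11).
Wexler earns 11 sequentially versus 11 at the Nash outcome: unchanged.

unchanged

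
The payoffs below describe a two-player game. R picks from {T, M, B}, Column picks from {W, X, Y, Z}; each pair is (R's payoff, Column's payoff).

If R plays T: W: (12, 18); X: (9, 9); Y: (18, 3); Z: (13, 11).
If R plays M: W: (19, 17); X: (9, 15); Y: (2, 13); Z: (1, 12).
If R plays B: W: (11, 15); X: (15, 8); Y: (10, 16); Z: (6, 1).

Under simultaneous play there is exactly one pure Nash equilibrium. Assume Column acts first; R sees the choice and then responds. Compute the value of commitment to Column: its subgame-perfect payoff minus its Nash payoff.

Work backward from R's decision.
- W: R compares 12, 19, 11 and picks M; Column would get 17.
- X: R compares 9, 9, 15 and picks B; Column would get 8.
- Y: R compares 18, 2, 10 and picks T; Column would get 3.
- Z: R compares 13, 1, 6 and picks T; Column would get 11.
Column's induced payoffs are 17, 8, 3, 11, so Column commits to W. Subgame-perfect outcome: (M, W) with payoffs (19, 17).
Now find the simultaneous Nash equilibrium.
R's best replies: W→M; X→B; Y→T; Z→T.
Column's best replies: T→W; M→W; B→Y.
The unique mutual best reply is (M, W), giving (19, 17).
Column's commitment gain: 17 − 17 = 0.

0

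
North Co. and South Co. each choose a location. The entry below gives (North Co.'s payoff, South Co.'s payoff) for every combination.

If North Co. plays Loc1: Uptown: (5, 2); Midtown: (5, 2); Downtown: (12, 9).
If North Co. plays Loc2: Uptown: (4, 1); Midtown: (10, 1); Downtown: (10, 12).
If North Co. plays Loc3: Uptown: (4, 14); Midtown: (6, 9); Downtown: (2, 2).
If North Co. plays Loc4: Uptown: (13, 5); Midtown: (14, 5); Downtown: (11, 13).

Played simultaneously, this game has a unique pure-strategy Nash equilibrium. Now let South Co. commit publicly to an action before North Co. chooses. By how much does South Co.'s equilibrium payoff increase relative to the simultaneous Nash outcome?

0

Solve by backward induction (South Co. leads).
- Uptown: North Co. compares 5, 4, 4, 13 and picks Loc4; South Co. would get 5.
- Midtown: North Co. compares 5, 10, 6, 14 and picks Loc4; South Co. would get 5.
- Downtown: North Co. compares 12, 10, 2, 11 and picks Loc1; South Co. would get 9.
Maximizing over 5, 5, 9, South Co. chooses Downtown. Subgame-perfect outcome: (Loc1, Downtown) with payoffs (12, 9).
Under simultaneous play:
North Co.'s best replies: Uptown→Loc4; Midtown→Loc4; Downtown→Loc1.
South Co.'s best replies: Loc1→Downtown; Loc2→Downtown; Loc3→Uptown; Loc4→Downtown.
The unique mutual best reply is (Loc1, Downtown), giving (12, 9).
South Co.'s commitment gain: 9 − 9 = 0.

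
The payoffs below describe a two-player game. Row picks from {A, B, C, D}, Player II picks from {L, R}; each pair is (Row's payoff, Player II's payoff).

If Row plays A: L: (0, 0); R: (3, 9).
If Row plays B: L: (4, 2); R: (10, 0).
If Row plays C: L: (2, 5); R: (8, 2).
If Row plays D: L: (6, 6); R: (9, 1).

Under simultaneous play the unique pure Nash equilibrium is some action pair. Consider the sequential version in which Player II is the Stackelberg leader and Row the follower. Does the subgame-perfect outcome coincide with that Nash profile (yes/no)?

yes

Work backward from Row's decision.
- L → Row plays D (best of 0, 4, 2, 6); Player II gets 6.
- R → Row plays B (best of 3, 10, 8, 9); Player II gets 0.
Among 6, 0, the best is 6 at L. Subgame-perfect outcome: (D, L) with payoffs (6, 6).
Under simultaneous play:
Row's best replies: L→D; R→B.
Player II's best replies: A→R; B→L; C→L; D→L.
The unique mutual best reply is (D, L), giving (6, 6).
Sequential outcome (D, L) coincides with the Nash profile (D, L).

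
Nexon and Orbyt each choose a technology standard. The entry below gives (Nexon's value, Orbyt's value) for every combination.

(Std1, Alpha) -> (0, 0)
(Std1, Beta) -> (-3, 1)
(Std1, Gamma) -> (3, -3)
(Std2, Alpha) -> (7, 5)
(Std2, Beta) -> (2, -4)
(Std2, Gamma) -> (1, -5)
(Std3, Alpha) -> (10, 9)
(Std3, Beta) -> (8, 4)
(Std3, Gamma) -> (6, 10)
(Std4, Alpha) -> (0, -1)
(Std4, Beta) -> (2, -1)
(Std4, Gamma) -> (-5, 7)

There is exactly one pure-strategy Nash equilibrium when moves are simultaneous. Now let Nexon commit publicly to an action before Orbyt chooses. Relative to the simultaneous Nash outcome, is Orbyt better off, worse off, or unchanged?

worse off

Work backward from Orbyt's decision.
- Std1 → Orbyt plays Beta (best of 0, 1, -3); Nexon gets -3.
- Std2 → Orbyt plays Alpha (best of 5, -4, -5); Nexon gets 7.
- Std3 → Orbyt plays Gamma (best of 9, 4, 10); Nexon gets 6.
- Std4 → Orbyt plays Gamma (best of -1, -1, 7); Nexon gets -5.
Nexon's induced payoffs are -3, 7, 6, -5, so Nexon commits to Std2. Subgame-perfect outcome: (Std2, Alpha) with payoffs (7, 5).
Under simultaneous play:
Nexon's best replies: Alpha→Std3; Beta→Std3; Gamma→Std3.
Orbyt's best replies: Std1→Beta; Std2→Alpha; Std3→Gamma; Std4→Gamma.
The unique mutual best reply is (Std3, Gamma), giving (6, 10).
Orbyt earns 5 sequentially versus 10 at the Nash outcome: worse off.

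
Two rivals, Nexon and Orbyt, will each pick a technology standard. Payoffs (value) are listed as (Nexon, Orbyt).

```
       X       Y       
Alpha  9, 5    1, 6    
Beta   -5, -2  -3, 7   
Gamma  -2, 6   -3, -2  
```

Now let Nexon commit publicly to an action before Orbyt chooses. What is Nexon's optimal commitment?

Orbyt best-responds to each possible Nexon move:
- Alpha: Orbyt compares 5, 6 and picks Y; Nexon would get 1.
- Beta: Orbyt compares -2, 7 and picks Y; Nexon would get -3.
- Gamma: Orbyt compares 6, -2 and picks X; Nexon would get -2.
Among 1, -3, -2, the best is 1 at Alpha. Subgame-perfect outcome: (Alpha, Y) with payoffs (1, 6).

Alpha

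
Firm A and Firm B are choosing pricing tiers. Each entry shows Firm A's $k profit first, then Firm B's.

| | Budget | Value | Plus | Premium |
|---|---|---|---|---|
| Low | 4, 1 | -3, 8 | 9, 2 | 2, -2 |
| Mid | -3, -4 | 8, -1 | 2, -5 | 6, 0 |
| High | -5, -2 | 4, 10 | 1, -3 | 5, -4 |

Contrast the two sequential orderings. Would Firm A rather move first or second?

second

If Firm A leads: Firm B's best replies are Low→Value, Mid→Premium, High→Value; Firm A's induced payoffs -3, 6, 4; outcome (Mid, Premium), payoffs (6, 0).
If Firm B leads: Firm A's best replies are Budget→Low, Value→Mid, Plus→Low, Premium→Mid; Firm B's induced payoffs 1, -1, 2, 0; outcome (Low, Plus), payoffs (9, 2).
Firm A gets 6 moving first and 9 moving second, so Firm A prefers to move second.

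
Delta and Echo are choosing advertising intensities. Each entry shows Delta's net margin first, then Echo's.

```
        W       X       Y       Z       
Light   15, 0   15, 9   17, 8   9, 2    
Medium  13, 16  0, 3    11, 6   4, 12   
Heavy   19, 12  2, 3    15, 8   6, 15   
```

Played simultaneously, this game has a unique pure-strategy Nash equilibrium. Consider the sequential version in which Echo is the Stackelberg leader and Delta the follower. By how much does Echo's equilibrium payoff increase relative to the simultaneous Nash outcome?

Delta best-responds to each possible Echo move:
- W → Delta plays Heavy (best of 15, 13, 19); Echo gets 12.
- X → Delta plays Light (best of 15, 0, 2); Echo gets 9.
- Y → Delta plays Light (best of 17, 11, 15); Echo gets 8.
- Z → Delta plays Light (best of 9, 4, 6); Echo gets 2.
Maximizing over 12, 9, 8, 2, Echo chooses W. Subgame-perfect outcome: (Heavy, W) with payoffs (19, 12).
For the simultaneous game, intersect best replies.
Delta's best replies: W→Heavy; X→Light; Y→Light; Z→Light.
Echo's best replies: Light→X; Medium→W; Heavy→Z.
The unique mutual best reply is (Light, X), giving (15, 9).
Echo's commitment gain: 12 − 9 = 3.

3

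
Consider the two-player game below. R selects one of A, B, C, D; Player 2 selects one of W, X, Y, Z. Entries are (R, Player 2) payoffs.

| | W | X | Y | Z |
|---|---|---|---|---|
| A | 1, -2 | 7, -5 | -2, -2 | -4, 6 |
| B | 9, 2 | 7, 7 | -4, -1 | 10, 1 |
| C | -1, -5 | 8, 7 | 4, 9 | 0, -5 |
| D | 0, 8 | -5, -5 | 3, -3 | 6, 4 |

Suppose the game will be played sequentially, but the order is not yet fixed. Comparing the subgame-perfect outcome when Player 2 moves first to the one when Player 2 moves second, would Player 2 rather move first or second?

If R leads: Player 2's best replies are A→Z, B→X, C→Y, D→W; R's induced payoffs -4, 7, 4, 0; outcome (B, X), payoffs (7, 7).
If Player 2 leads: R's best replies are W→B, X→C, Y→C, Z→B; Player 2's induced payoffs 2, 7, 9, 1; outcome (C, Y), payoffs (4, 9).
Player 2 gets 9 moving first and 7 moving second, so Player 2 prefers to move first.

first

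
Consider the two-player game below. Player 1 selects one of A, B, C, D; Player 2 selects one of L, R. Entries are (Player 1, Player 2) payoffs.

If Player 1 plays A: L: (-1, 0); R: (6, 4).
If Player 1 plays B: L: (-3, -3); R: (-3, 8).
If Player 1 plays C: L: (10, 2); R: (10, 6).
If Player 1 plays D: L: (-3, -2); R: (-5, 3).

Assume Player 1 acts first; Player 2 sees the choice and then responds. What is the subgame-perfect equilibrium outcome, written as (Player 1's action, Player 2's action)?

Player 2 best-responds to each possible Player 1 move:
- A: BR = R, leader payoff 6.
- B: BR = R, leader payoff -3.
- C: BR = R, leader payoff 10.
- D: BR = R, leader payoff -5.
Maximizing over 6, -3, 10, -5, Player 1 chooses C. Subgame-perfect outcome: (C, R) with payoffs (10, 6).

(C, R)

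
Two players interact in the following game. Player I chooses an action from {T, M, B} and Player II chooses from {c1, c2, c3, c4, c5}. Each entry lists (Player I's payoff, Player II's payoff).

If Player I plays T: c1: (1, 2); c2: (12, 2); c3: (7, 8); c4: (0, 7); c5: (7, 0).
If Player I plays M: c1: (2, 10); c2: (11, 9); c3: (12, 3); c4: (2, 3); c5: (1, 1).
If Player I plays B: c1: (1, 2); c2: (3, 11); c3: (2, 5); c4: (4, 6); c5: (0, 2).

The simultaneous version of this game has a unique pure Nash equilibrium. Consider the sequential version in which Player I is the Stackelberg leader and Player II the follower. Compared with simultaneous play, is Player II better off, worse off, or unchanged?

Backward induction with Player I moving first.
- T: Player II compares 2, 2, 8, 7, 0 and picks c3; Player I would get 7.
- M: Player II compares 10, 9, 3, 3, 1 and picks c1; Player I would get 2.
- B: Player II compares 2, 11, 5, 6, 2 and picks c2; Player I would get 3.
Among 7, 2, 3, the best is 7 at T. Subgame-perfect outcome: (T, c3) with payoffs (7, 8).
Now find the simultaneous Nash equilibrium.
Player I's best replies: c1→M; c2→T; c3→M; c4→B; c5→T.
Player II's best replies: T→c3; M→c1; B→c2.
The unique mutual best reply is (M, c1), giving (2, 10).
Player II earns 8 sequentially versus 10 at the Nash outcome: worse off.

worse off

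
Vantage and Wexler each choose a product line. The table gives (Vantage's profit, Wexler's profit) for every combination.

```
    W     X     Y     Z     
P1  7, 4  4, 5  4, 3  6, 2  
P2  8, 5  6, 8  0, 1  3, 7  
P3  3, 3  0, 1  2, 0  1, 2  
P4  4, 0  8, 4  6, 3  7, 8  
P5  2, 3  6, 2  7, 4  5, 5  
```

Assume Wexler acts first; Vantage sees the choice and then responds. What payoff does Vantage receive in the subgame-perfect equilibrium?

7

Backward induction with Wexler moving first.
- W: BR = P2, leader payoff 5.
- X: BR = P4, leader payoff 4.
- Y: BR = P5, leader payoff 4.
- Z: BR = P4, leader payoff 8.
Maximizing over 5, 4, 4, 8, Wexler chooses Z. Subgame-perfect outcome: (P4, Z) with payoffs (7, 8).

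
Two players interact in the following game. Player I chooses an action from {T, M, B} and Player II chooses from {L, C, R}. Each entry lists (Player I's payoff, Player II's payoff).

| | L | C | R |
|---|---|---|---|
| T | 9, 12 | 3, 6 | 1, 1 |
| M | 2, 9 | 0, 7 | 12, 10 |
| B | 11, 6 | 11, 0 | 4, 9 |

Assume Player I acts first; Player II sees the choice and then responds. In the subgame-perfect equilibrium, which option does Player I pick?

Backward induction with Player I moving first.
- T → Player II plays L (best of 12, 6, 1); Player I gets 9.
- M → Player II plays R (best of 9, 7, 10); Player I gets 12.
- B → Player II plays R (best of 6, 0, 9); Player I gets 4.
Among 9, 12, 4, the best is 12 at M. Subgame-perfect outcome: (M, R) with payoffs (12, 10).

M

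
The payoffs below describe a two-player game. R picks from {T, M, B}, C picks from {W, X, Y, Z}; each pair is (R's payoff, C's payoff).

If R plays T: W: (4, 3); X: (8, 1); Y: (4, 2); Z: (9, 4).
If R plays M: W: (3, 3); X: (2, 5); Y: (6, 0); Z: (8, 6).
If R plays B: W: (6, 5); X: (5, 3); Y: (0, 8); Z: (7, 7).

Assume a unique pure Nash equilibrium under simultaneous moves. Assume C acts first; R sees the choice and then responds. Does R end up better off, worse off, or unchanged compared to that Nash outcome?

worse off

Work backward from R's decision.
- W: R compares 4, 3, 6 and picks B; C would get 5.
- X: R compares 8, 2, 5 and picks T; C would get 1.
- Y: R compares 4, 6, 0 and picks M; C would get 0.
- Z: R compares 9, 8, 7 and picks T; C would get 4.
Maximizing over 5, 1, 0, 4, C chooses W. Subgame-perfect outcome: (B, W) with payoffs (6, 5).
For the simultaneous game, intersect best replies.
R's best replies: W→B; X→T; Y→M; Z→T.
C's best replies: T→Z; M→Z; B→Y.
Only (T, Z) has each player best-responding; Nash payoffs (9, 4).
R earns 6 sequentially versus 9 at the Nash outcome: worse off.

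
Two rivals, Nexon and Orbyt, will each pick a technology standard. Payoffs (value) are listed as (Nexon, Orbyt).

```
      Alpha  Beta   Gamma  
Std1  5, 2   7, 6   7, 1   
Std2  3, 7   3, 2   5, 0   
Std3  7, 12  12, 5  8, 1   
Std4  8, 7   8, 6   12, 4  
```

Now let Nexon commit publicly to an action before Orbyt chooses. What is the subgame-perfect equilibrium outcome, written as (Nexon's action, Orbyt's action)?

(Std4, Alpha)

Orbyt best-responds to each possible Nexon move:
- Std1: Orbyt compares 2, 6, 1 and picks Beta; Nexon would get 7.
- Std2: Orbyt compares 7, 2, 0 and picks Alpha; Nexon would get 3.
- Std3: Orbyt compares 12, 5, 1 and picks Alpha; Nexon would get 7.
- Std4: Orbyt compares 7, 6, 4 and picks Alpha; Nexon would get 8.
Maximizing over 7, 3, 7, 8, Nexon chooses Std4. Subgame-perfect outcome: (Std4, Alpha) with payoffs (8, 7).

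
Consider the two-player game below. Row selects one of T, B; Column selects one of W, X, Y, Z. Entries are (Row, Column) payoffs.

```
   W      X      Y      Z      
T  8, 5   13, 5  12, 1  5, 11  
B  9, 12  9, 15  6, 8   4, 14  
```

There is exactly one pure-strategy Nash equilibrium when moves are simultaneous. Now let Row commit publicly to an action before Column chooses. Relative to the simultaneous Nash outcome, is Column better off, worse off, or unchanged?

better off

Backward induction with Row moving first.
- T: Column compares 5, 5, 1, 11 and picks Z; Row would get 5.
- B: Column compares 12, 15, 8, 14 and picks X; Row would get 9.
Among 5, 9, the best is 9 at B. Subgame-perfect outcome: (B, X) with payoffs (9, 15).
For the simultaneous game, intersect best replies.
Row's best replies: W→B; X→T; Y→T; Z→T.
Column's best replies: T→Z; B→X.
Only (T, Z) has each player best-responding; Nash payoffs (5, 11).
Column earns 15 sequentially versus 11 at the Nash outcome: better off.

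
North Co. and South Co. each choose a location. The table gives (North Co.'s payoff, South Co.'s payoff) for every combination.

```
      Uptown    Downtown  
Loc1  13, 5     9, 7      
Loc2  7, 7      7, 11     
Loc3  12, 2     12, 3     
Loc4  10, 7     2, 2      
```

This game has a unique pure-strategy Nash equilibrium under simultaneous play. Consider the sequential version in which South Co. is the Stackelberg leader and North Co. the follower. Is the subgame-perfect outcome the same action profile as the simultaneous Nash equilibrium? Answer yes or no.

Solve by backward induction (South Co. leads).
- Uptown: North Co. compares 13, 7, 12, 10 and picks Loc1; South Co. would get 5.
- Downtown: North Co. compares 9, 7, 12, 2 and picks Loc3; South Co. would get 3.
South Co.'s induced payoffs are 5, 3, so South Co. commits to Uptown. Subgame-perfect outcome: (Loc1, Uptown) with payoffs (13, 5).
Under simultaneous play:
North Co.'s best replies: Uptown→Loc1; Downtown→Loc3.
South Co.'s best replies: Loc1→Downtown; Loc2→Downtown; Loc3→Downtown; Loc4→Uptown.
The unique mutual best reply is (Loc3, Downtown), giving (12, 3).
Sequential outcome (Loc1, Uptown) differs from the Nash profile (Loc3, Downtown).

no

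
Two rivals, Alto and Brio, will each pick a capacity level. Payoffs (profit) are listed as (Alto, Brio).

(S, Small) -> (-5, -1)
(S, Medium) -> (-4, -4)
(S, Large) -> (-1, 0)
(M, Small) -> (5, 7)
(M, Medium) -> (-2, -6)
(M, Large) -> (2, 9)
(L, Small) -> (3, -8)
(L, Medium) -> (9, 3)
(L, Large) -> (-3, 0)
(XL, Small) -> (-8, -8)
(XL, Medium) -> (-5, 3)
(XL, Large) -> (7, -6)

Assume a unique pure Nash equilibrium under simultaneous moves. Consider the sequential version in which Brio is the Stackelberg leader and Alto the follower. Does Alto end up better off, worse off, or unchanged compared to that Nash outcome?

worse off

Alto best-responds to each possible Brio move:
- Small: BR = M, leader payoff 7.
- Medium: BR = L, leader payoff 3.
- Large: BR = XL, leader payoff -6.
Brio's induced payoffs are 7, 3, -6, so Brio commits to Small. Subgame-perfect outcome: (M, Small) with payoffs (5, 7).
Under simultaneous play:
Alto's best replies: Small→M; Medium→L; Large→XL.
Brio's best replies: S→Large; M→Large; L→Medium; XL→Medium.
The unique mutual best reply is (L, Medium), giving (9, 3).
Alto earns 5 sequentially versus 9 at the Nash outcome: worse off.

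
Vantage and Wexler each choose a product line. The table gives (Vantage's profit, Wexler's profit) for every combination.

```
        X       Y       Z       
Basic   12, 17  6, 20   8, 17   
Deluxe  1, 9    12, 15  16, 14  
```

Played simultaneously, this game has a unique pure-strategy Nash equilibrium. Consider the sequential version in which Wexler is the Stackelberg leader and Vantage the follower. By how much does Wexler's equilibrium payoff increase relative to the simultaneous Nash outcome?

2

Backward induction with Wexler moving first.
- X: Vantage compares 12, 1 and picks Basic; Wexler would get 17.
- Y: Vantage compares 6, 12 and picks Deluxe; Wexler would get 15.
- Z: Vantage compares 8, 16 and picks Deluxe; Wexler would get 14.
Among 17, 15, 14, the best is 17 at X. Subgame-perfect outcome: (Basic, X) with payoffs (12, 17).
Under simultaneous play:
Vantage's best replies: X→Basic; Y→Deluxe; Z→Deluxe.
Wexler's best replies: Basic→Y; Deluxe→Y.
The unique mutual best reply is (Deluxe, Y), giving (12, 15).
Wexler's commitment gain: 17 − 15 = 2.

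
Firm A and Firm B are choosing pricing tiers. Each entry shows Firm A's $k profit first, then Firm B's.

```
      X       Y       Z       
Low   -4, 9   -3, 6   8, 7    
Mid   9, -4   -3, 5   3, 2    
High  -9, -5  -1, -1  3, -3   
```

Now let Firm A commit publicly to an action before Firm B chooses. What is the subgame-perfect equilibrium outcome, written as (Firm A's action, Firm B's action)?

(High, Y)

Firm B best-responds to each possible Firm A move:
- Low: BR = X, leader payoff -4.
- Mid: BR = Y, leader payoff -3.
- High: BR = Y, leader payoff -1.
Maximizing over -4, -3, -1, Firm A chooses High. Subgame-perfect outcome: (High, Y) with payoffs (-1, -1).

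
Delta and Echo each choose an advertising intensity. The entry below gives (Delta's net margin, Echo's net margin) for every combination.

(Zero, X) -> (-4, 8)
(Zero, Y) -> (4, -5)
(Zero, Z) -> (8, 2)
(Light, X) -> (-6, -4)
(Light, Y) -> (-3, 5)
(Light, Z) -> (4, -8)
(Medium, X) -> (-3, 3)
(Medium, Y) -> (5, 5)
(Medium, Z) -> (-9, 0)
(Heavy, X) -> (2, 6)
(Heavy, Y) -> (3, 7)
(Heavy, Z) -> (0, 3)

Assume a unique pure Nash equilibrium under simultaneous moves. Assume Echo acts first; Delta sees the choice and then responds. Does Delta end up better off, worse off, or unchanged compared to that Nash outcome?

worse off

Backward induction with Echo moving first.
- X: Delta compares -4, -6, -3, 2 and picks Heavy; Echo would get 6.
- Y: Delta compares 4, -3, 5, 3 and picks Medium; Echo would get 5.
- Z: Delta compares 8, 4, -9, 0 and picks Zero; Echo would get 2.
Maximizing over 6, 5, 2, Echo chooses X. Subgame-perfect outcome: (Heavy, X) with payoffs (2, 6).
For the simultaneous game, intersect best replies.
Delta's best replies: X→Heavy; Y→Medium; Z→Zero.
Echo's best replies: Zero→X; Light→Y; Medium→Y; Heavy→Y.
Only (Medium, Y) has each player best-responding; Nash payoffs (5, 5).
Delta earns 2 sequentially versus 5 at the Nash outcome: worse off.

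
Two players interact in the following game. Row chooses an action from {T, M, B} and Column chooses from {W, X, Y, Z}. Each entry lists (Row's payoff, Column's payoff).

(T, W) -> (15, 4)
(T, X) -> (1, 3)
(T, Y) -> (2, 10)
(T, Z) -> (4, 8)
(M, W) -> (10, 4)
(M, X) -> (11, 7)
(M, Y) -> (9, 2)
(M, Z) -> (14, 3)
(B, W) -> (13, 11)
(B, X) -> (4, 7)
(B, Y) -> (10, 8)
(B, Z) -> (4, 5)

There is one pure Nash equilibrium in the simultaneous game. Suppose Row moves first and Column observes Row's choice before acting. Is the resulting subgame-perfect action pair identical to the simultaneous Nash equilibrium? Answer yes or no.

Solve by backward induction (Row leads).
- T → Column plays Y (best of 4, 3, 10, 8); Row gets 2.
- M → Column plays X (best of 4, 7, 2, 3); Row gets 11.
- B → Column plays W (best of 11, 7, 8, 5); Row gets 13.
Maximizing over 2, 11, 13, Row chooses B. Subgame-perfect outcome: (B, W) with payoffs (13, 11).
Now find the simultaneous Nash equilibrium.
Row's best replies: W→T; X→M; Y→B; Z→M.
Column's best replies: T→Y; M→X; B→W.
The unique mutual best reply is (M, X), giving (11, 7).
Sequential outcome (B, W) differs from the Nash profile (M, X).

no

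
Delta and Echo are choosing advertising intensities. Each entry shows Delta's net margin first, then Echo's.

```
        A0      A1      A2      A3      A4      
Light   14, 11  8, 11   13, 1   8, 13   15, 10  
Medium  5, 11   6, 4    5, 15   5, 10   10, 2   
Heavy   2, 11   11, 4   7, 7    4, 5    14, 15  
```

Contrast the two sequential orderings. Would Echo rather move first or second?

If Delta leads: Echo's best replies are Light→A3, Medium→A2, Heavy→A4; Delta's induced payoffs 8, 5, 14; outcome (Heavy, A4), payoffs (14, 15).
If Echo leads: Delta's best replies are A0→Light, A1→Heavy, A2→Light, A3→Light, A4→Light; Echo's induced payoffs 11, 4, 1, 13, 10; outcome (Light, A3), payoffs (8, 13).
Echo gets 13 moving first and 15 moving second, so Echo prefers to move second.

second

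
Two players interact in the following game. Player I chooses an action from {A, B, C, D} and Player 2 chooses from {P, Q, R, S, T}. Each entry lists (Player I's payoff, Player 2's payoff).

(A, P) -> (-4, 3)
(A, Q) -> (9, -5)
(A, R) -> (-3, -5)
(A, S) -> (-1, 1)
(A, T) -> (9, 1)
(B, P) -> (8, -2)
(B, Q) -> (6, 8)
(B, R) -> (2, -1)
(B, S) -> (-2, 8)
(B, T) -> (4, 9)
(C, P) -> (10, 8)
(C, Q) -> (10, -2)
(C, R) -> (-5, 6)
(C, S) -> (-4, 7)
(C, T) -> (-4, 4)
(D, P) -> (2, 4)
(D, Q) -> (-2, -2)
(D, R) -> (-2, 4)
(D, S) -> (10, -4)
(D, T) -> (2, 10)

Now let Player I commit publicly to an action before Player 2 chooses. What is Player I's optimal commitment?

Player 2 best-responds to each possible Player I move:
- A: Player 2 compares 3, -5, -5, 1, 1 and picks P; Player I would get -4.
- B: Player 2 compares -2, 8, -1, 8, 9 and picks T; Player I would get 4.
- C: Player 2 compares 8, -2, 6, 7, 4 and picks P; Player I would get 10.
- D: Player 2 compares 4, -2, 4, -4, 10 and picks T; Player I would get 2.
Maximizing over -4, 4, 10, 2, Player I chooses C. Subgame-perfect outcome: (C, P) with payoffs (10, 8).

C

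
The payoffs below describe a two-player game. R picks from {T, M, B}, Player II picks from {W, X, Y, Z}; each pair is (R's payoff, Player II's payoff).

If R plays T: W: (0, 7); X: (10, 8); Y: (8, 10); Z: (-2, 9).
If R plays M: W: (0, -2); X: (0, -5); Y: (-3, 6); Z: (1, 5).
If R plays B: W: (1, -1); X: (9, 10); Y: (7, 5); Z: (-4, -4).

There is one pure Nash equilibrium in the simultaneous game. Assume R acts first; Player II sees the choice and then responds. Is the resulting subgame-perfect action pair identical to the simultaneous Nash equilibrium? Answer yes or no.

Player II best-responds to each possible R move:
- T: Player II compares 7, 8, 10, 9 and picks Y; R would get 8.
- M: Player II compares -2, -5, 6, 5 and picks Y; R would get -3.
- B: Player II compares -1, 10, 5, -4 and picks X; R would get 9.
Maximizing over 8, -3, 9, R chooses B. Subgame-perfect outcome: (B, X) with payoffs (9, 10).
Under simultaneous play:
R's best replies: W→B; X→T; Y→T; Z→M.
Player II's best replies: T→Y; M→Y; B→X.
The unique mutual best reply is (T, Y), giving (8, 10).
Sequential outcome (B, X) differs from the Nash profile (T, Y).

no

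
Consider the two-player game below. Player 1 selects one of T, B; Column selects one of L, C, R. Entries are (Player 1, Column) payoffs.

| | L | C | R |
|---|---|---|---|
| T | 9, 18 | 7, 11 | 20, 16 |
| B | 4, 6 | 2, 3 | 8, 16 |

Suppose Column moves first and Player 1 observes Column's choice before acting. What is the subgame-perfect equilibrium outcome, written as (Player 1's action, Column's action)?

Solve by backward induction (Column leads).
- L → Player 1 plays T (best of 9, 4); Column gets 18.
- C → Player 1 plays T (best of 7, 2); Column gets 11.
- R → Player 1 plays T (best of 20, 8); Column gets 16.
Column's induced payoffs are 18, 11, 16, so Column commits to L. Subgame-perfect outcome: (T, L) with payoffs (9, 18).

(T, L)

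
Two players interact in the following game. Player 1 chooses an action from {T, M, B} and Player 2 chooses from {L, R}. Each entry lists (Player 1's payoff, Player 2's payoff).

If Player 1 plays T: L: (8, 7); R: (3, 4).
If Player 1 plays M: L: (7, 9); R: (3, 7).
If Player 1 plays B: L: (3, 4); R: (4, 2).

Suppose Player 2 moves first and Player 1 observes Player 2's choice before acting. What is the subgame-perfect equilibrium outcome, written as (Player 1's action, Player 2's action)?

Backward induction with Player 2 moving first.
- L: Player 1 compares 8, 7, 3 and picks T; Player 2 would get 7.
- R: Player 1 compares 3, 3, 4 and picks B; Player 2 would get 2.
Among 7, 2, the best is 7 at L. Subgame-perfect outcome: (T, L) with payoffs (8, 7).

(T, L)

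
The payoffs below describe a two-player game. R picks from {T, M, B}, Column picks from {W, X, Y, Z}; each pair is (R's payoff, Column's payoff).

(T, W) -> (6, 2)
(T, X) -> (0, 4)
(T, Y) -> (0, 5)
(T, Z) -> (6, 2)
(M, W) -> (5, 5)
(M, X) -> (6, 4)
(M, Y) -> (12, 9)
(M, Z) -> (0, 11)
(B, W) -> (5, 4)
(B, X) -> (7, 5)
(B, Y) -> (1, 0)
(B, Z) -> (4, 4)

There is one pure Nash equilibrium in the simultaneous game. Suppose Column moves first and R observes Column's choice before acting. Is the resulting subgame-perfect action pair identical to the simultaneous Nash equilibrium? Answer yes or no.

no

Backward induction with Column moving first.
- W: BR = T, leader payoff 2.
- X: BR = B, leader payoff 5.
- Y: BR = M, leader payoff 9.
- Z: BR = T, leader payoff 2.
Column's induced payoffs are 2, 5, 9, 2, so Column commits to Y. Subgame-perfect outcome: (M, Y) with payoffs (12, 9).
Under simultaneous play:
R's best replies: W→T; X→B; Y→M; Z→T.
Column's best replies: T→Y; M→Z; B→X.
The unique mutual best reply is (B, X), giving (7, 5).
Sequential outcome (M, Y) differs from the Nash profile (B, X).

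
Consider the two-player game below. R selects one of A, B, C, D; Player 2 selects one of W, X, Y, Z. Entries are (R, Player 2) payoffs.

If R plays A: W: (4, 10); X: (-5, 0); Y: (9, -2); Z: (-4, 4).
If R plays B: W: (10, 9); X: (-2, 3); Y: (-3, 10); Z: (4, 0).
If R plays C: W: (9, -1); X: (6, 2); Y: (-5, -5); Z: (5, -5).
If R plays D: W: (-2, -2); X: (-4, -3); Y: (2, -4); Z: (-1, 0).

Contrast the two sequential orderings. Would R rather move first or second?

If R leads: Player 2's best replies are A→W, B→Y, C→X, D→Z; R's induced payoffs 4, -3, 6, -1; outcome (C, X), payoffs (6, 2).
If Player 2 leads: R's best replies are W→B, X→C, Y→A, Z→C; Player 2's induced payoffs 9, 2, -2, -5; outcome (B, W), payoffs (10, 9).
R gets 6 moving first and 10 moving second, so R prefers to move second.

second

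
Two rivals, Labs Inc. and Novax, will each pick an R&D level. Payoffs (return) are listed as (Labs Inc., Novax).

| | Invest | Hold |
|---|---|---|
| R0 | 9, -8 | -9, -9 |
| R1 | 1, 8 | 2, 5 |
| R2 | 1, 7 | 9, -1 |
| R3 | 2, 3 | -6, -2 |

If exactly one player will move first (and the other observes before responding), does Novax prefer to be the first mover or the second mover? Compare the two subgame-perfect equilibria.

first

If Labs Inc. leads: Novax's best replies are R0→Invest, R1→Invest, R2→Invest, R3→Invest; Labs Inc.'s induced payoffs 9, 1, 1, 2; outcome (R0, Invest), payoffs (9, -8).
If Novax leads: Labs Inc.'s best replies are Invest→R0, Hold→R2; Novax's induced payoffs -8, -1; outcome (R2, Hold), payoffs (9, -1).
Novax gets -1 moving first and -8 moving second, so Novax prefers to move first.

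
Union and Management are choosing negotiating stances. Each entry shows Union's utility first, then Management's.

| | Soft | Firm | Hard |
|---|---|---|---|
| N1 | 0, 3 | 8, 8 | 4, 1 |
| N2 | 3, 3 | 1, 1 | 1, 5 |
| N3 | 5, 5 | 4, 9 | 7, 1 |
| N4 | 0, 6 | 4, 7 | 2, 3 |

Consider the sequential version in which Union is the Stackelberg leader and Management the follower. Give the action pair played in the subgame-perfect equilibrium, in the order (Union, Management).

Work backward from Management's decision.
- N1 → Management plays Firm (best of 3, 8, 1); Union gets 8.
- N2 → Management plays Hard (best of 3, 1, 5); Union gets 1.
- N3 → Management plays Firm (best of 5, 9, 1); Union gets 4.
- N4 → Management plays Firm (best of 6, 7, 3); Union gets 4.
Union's induced payoffs are 8, 1, 4, 4, so Union commits to N1. Subgame-perfect outcome: (N1, Firm) with payoffs (8, 8).

(N1, Firm)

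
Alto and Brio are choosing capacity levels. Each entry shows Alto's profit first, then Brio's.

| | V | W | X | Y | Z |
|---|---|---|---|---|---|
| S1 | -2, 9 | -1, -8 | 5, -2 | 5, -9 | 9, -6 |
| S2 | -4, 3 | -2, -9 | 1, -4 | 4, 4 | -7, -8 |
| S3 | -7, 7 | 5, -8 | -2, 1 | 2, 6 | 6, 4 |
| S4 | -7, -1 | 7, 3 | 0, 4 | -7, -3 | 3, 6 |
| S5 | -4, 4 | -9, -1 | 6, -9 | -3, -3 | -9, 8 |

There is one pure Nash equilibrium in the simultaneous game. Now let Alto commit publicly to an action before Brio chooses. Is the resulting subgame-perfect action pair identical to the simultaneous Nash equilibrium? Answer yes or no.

Backward induction with Alto moving first.
- S1: BR = V, leader payoff -2.
- S2: BR = Y, leader payoff 4.
- S3: BR = V, leader payoff -7.
- S4: BR = Z, leader payoff 3.
- S5: BR = Z, leader payoff -9.
Alto's induced payoffs are -2, 4, -7, 3, -9, so Alto commits to S2. Subgame-perfect outcome: (S2, Y) with payoffs (4, 4).
For the simultaneous game, intersect best replies.
Alto's best replies: V→S1; W→S4; X→S5; Y→S1; Z→S1.
Brio's best replies: S1→V; S2→Y; S3→V; S4→Z; S5→Z.
Only (S1, V) has each player best-responding; Nash payoffs (-2, 9).
Sequential outcome (S2, Y) differs from the Nash profile (S1, V).

no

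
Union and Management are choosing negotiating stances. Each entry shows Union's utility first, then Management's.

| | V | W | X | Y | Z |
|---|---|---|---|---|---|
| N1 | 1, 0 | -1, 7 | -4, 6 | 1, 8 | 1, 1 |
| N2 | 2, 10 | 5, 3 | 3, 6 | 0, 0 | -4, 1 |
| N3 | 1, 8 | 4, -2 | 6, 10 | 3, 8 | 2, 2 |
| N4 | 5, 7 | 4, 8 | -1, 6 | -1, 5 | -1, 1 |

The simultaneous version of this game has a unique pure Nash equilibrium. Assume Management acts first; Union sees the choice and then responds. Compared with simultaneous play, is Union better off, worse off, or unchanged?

Union best-responds to each possible Management move:
- V → Union plays N4 (best of 1, 2, 1, 5); Management gets 7.
- W → Union plays N2 (best of -1, 5, 4, 4); Management gets 3.
- X → Union plays N3 (best of -4, 3, 6, -1); Management gets 10.
- Y → Union plays N3 (best of 1, 0, 3, -1); Management gets 8.
- Z → Union plays N3 (best of 1, -4, 2, -1); Management gets 2.
Maximizing over 7, 3, 10, 8, 2, Management chooses X. Subgame-perfect outcome: (N3, X) with payoffs (6, 10).
For the simultaneous game, intersect best replies.
Union's best replies: V→N4; W→N2; X→N3; Y→N3; Z→N3.
Management's best replies: N1→Y; N2→V; N3→X; N4→W.
The unique mutual best reply is (N3, X), giving (6, 10).
Union earns 6 sequentially versus 6 at the Nash outcome: unchanged.

unchanged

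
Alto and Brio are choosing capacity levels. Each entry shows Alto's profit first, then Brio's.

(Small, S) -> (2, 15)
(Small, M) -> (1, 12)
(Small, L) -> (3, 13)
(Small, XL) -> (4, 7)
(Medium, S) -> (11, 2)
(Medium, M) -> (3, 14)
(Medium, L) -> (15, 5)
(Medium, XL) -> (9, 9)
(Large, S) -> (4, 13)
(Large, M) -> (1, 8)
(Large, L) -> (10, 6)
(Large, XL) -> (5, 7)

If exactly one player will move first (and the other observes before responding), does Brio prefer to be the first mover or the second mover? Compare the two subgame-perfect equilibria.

If Alto leads: Brio's best replies are Small→S, Medium→M, Large→S; Alto's induced payoffs 2, 3, 4; outcome (Large, S), payoffs (4, 13).
If Brio leads: Alto's best replies are S→Medium, M→Medium, L→Medium, XL→Medium; Brio's induced payoffs 2, 14, 5, 9; outcome (Medium, M), payoffs (3, 14).
Brio gets 14 moving first and 13 moving second, so Brio prefers to move first.

first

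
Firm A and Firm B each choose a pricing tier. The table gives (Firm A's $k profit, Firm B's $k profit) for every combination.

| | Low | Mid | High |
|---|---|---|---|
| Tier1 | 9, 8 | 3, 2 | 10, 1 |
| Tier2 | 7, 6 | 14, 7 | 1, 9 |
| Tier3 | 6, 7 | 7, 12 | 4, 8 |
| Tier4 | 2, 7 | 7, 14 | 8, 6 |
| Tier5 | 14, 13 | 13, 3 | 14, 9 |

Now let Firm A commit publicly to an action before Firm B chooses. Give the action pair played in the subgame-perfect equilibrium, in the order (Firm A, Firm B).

(Tier5, Low)

Backward induction with Firm A moving first.
- Tier1: BR = Low, leader payoff 9.
- Tier2: BR = High, leader payoff 1.
- Tier3: BR = Mid, leader payoff 7.
- Tier4: BR = Mid, leader payoff 7.
- Tier5: BR = Low, leader payoff 14.
Maximizing over 9, 1, 7, 7, 14, Firm A chooses Tier5. Subgame-perfect outcome: (Tier5, Low) with payoffs (14, 13).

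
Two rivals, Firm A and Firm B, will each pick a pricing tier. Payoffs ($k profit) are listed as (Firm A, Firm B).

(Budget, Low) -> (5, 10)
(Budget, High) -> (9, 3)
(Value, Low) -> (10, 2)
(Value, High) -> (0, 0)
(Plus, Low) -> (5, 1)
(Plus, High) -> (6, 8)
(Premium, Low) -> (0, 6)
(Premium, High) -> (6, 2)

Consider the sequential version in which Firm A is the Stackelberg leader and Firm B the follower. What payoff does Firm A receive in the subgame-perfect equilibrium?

Firm B best-responds to each possible Firm A move:
- Budget → Firm B plays Low (best of 10, 3); Firm A gets 5.
- Value → Firm B plays Low (best of 2, 0); Firm A gets 10.
- Plus → Firm B plays High (best of 1, 8); Firm A gets 6.
- Premium → Firm B plays Low (best of 6, 2); Firm A gets 0.
Maximizing over 5, 10, 6, 0, Firm A chooses Value. Subgame-perfect outcome: (Value, Low) with payoffs (10, 2).

10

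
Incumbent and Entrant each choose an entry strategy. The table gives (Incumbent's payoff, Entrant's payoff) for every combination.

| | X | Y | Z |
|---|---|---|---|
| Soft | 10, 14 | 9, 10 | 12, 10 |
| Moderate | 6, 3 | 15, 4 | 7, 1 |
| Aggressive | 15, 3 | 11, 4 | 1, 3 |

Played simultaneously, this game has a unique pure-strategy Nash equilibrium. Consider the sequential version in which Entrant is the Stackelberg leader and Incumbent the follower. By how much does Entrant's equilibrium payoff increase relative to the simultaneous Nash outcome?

Solve by backward induction (Entrant leads).
- X: Incumbent compares 10, 6, 15 and picks Aggressive; Entrant would get 3.
- Y: Incumbent compares 9, 15, 11 and picks Moderate; Entrant would get 4.
- Z: Incumbent compares 12, 7, 1 and picks Soft; Entrant would get 10.
Among 3, 4, 10, the best is 10 at Z. Subgame-perfect outcome: (Soft, Z) with payoffs (12, 10).
Under simultaneous play:
Incumbent's best replies: X→Aggressive; Y→Moderate; Z→Soft.
Entrant's best replies: Soft→X; Moderate→Y; Aggressive→Y.
Only (Moderate, Y) has each player best-responding; Nash payoffs (15, 4).
Entrant's commitment gain: 10 − 4 = 6.

6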